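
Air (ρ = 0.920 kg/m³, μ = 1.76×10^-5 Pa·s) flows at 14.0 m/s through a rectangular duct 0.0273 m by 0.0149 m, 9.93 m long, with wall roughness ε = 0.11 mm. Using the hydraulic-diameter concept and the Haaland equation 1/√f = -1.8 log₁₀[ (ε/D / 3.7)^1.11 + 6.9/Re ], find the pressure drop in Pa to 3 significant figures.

Hydraulic diameter D_h = 4A/P = 4·(0.0273·0.0149)/(2·(0.0273+0.0149)) = 0.001627/0.0844 = 0.01928 m.
Re = ρVD_h/μ = 0.92·14·0.01928/1.76e-05 = 1.411e+04.
ε/D_h = 0.00011/0.01928 = 0.00571; Haaland gives 1/√f = -1.8 log₁₀[0.000757+0.000489] = 5.228, so f = 0.03658.
ΔP = f(L/D_h)(ρV²/2) = 0.03658·9.93/0.01928·90.16 = 1699 Pa.

ΔP ≈ 1700 Pa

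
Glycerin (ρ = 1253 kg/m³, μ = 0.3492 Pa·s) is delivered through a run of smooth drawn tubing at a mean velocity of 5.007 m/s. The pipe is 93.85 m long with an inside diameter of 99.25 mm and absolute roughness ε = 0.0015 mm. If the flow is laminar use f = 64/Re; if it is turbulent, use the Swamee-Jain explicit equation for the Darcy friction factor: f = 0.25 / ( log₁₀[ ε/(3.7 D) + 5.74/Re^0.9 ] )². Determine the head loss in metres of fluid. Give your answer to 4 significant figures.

Reynolds number Re = ρVD/μ = 1253 · 5.007 · 0.09925 / 0.349 = 1783.
Re < 2300 → laminar flow, so f = 64/Re = 64/1783 = 0.03589 (the turbulent correlation is not needed).
Darcy-Weisbach: ΔP = f(L/D)(ρV²/2) = 0.03589·(93.85/0.09925)·(1253·5.007²/2) = 0.03589·945.6·1.571e+04 = 5.331e+05 Pa.
Head loss h_f = ΔP/(ρg) = 5.331e+05/(1253·9.81) = 43.37 m.

h_f ≈ 43.37 m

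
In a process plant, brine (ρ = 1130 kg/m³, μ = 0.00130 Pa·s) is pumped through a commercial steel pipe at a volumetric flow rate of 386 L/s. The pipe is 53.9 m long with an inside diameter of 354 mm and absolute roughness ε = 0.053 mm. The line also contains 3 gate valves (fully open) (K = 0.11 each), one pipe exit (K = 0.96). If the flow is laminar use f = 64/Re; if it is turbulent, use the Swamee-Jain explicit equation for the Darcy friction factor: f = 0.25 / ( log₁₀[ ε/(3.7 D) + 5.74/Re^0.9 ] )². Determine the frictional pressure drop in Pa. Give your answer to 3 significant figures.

ΔP ≈ 29800 Pa

Q = 386 L/s = 386/1000 = 0.386 m³/s.
Cross-sectional area A = πD²/4 = π(0.354)²/4 = 0.09842 m²; mean velocity V = Q/A = 0.386/0.09842 = 3.922 m/s.
Reynolds number Re = ρVD/μ = 1130 · 3.922 · 0.354 / 0.0013 = 1.207e+06.
Re > 4000 → turbulent. Relative roughness ε/D = 5.3e-05/0.354 = 0.00015. Swamee-Jain: f = 0.25/(log₁₀[0.00015/3.7 + 5.74/1.207e+06^0.9])² = 0.25/(log₁₀[4.05e-05 + 1.93e-05])² = 0.25/(-4.224)² = 0.01401.
Total minor-loss coefficient ΣK = 3·0.11 + 1·0.96 = 1.29.
ΔP = [f·L/D + ΣK]·(ρV²/2) = [0.01401·53.9/0.354 + 1.29]·(1130·3.922²/2) = [2.134 + 1.29]·8690 = 2.975e+04 Pa.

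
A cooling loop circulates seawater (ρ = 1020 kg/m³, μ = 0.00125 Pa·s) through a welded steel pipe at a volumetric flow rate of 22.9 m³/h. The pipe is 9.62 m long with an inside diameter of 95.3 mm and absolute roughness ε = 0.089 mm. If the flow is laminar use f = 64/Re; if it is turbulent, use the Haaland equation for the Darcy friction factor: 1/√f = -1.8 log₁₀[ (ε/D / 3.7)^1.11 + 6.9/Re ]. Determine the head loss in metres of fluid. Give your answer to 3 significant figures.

Q = 22.9 m³/h = 22.9/3600 = 0.006361 m³/s.
Cross-sectional area A = πD²/4 = π(0.0953)²/4 = 0.007133 m²; mean velocity V = Q/A = 0.006361/0.007133 = 0.8918 m/s.
Reynolds number Re = ρVD/μ = 1020 · 0.8918 · 0.0953 / 0.00125 = 6.935e+04.
Re > 4000 → turbulent. Relative roughness ε/D = 8.9e-05/0.0953 = 0.000934. Haaland: 1/√f = -1.8 log₁₀[(0.000934/3.7)^1.11 + 6.9/6.935e+04] = -1.8 log₁₀[0.000101 + 9.95e-05] = 6.654, so f = 0.02258.
Darcy-Weisbach: ΔP = f(L/D)(ρV²/2) = 0.02258·(9.62/0.0953)·(1020·0.8918²/2) = 0.02258·100.9·405.6 = 924.6 Pa.
Head loss h_f = ΔP/(ρg) = 924.6/(1020·9.81) = 0.0924 m.

h_f ≈ 0.0924 m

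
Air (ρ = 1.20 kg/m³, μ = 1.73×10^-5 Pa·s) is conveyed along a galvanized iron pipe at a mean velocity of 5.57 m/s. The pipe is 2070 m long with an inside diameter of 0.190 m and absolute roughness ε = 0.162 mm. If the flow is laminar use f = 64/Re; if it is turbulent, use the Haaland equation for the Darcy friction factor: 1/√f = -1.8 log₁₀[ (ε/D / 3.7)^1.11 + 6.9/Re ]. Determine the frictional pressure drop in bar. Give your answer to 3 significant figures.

Reynolds number Re = ρVD/μ = 1.2 · 5.57 · 0.19 / 1.73e-05 = 7.341e+04.
Re > 4000 → turbulent. Relative roughness ε/D = 0.000162/0.19 = 0.000853. Haaland: 1/√f = -1.8 log₁₀[(0.000853/3.7)^1.11 + 6.9/7.341e+04] = -1.8 log₁₀[9.17e-05 + 9.4e-05] = 6.716, so f = 0.02217.
Darcy-Weisbach: ΔP = f(L/D)(ρV²/2) = 0.02217·(2070/0.19)·(1.2·5.57²/2) = 0.02217·1.089e+04·18.61 = 4496 Pa.
ΔP = 4496 Pa = 0.0450 bar.

ΔP ≈ 0.0450 bar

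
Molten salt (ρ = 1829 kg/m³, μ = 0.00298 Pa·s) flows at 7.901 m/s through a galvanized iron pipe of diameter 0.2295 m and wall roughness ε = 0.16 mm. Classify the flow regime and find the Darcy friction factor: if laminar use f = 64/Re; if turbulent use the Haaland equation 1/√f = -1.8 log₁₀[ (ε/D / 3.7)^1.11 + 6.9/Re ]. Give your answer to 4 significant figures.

Re = ρVD/μ = 1829·7.901·0.2295/0.00298 = 1.113e+06.
Re > 4000 → turbulent. ε/D = 0.00016/0.2295 = 0.000697; Haaland: 1/√f = -1.8 log₁₀[7.34e-05 + 6.2e-06] = 7.379, so f = 0.01837.

f ≈ 0.01837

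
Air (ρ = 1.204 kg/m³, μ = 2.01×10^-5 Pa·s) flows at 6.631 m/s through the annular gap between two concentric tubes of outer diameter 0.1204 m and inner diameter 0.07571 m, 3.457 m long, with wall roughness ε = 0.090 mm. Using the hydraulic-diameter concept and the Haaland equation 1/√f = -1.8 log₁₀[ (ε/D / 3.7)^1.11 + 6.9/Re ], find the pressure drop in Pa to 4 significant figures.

Hydraulic diameter D_h = 4A/P = D_o - D_i = 0.1204 - 0.07571 = 0.04469 m.
Re = ρVD_h/μ = 1.204·6.631·0.04469/2.01e-05 = 1.775e+04.
ε/D_h = 9e-05/0.04469 = 0.00201; Haaland gives 1/√f = -1.8 log₁₀[0.000238+0.000389] = 5.765, so f = 0.03009.
ΔP = f(L/D_h)(ρV²/2) = 0.03009·3.457/0.04469·26.47 = 61.61 Pa.

ΔP ≈ 61.61 Pa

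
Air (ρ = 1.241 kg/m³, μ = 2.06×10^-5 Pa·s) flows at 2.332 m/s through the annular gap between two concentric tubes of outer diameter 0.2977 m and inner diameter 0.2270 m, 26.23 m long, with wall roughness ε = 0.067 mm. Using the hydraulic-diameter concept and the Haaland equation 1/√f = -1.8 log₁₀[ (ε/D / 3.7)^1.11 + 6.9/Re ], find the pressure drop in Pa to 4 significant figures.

Hydraulic diameter D_h = 4A/P = D_o - D_i = 0.2977 - 0.227 = 0.0707 m.
Re = ρVD_h/μ = 1.241·2.332·0.0707/2.06e-05 = 9932.
ε/D_h = 6.7e-05/0.0707 = 0.000948; Haaland gives 1/√f = -1.8 log₁₀[0.000103+0.000695] = 5.577, so f = 0.03216.
ΔP = f(L/D_h)(ρV²/2) = 0.03216·26.23/0.0707·3.374 = 40.26 Pa.

ΔP ≈ 40.26 Pa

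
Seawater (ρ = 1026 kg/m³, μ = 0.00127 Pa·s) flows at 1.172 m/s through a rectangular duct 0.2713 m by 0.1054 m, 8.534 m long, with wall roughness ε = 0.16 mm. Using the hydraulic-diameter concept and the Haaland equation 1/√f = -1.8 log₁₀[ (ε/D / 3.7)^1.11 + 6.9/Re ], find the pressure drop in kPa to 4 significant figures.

Hydraulic diameter D_h = 4A/P = 4·(0.2713·0.1054)/(2·(0.2713+0.1054)) = 0.1144/0.7534 = 0.1518 m.
Re = ρVD_h/μ = 1026·1.172·0.1518/0.00127 = 1.437e+05.
ε/D_h = 0.00016/0.1518 = 0.00105; Haaland gives 1/√f = -1.8 log₁₀[0.000116+4.8e-05] = 6.813, so f = 0.02154.
ΔP = f(L/D_h)(ρV²/2) = 0.02154·8.534/0.1518·704.6 = 853.3 Pa.
ΔP = 0.8533 kPa.

ΔP ≈ 0.8533 kPa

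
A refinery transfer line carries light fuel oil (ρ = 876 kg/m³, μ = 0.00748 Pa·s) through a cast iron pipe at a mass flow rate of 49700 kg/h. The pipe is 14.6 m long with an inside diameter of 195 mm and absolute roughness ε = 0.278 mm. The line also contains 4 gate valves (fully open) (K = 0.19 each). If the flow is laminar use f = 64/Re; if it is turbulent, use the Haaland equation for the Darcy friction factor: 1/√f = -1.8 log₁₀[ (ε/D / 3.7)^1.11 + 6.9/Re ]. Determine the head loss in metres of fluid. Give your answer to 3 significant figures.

ṁ = 49700 kg/h = 49700/3600 = 13.81 kg/s.
A = πD²/4 = π(0.195)²/4 = 0.02986 m²; mean velocity V = ṁ/(ρA) = 13.81/(876 · 0.02986) = 0.5277 m/s.
Reynolds number Re = ρVD/μ = 876 · 0.5277 · 0.195 / 0.00748 = 1.205e+04.
Re > 4000 → turbulent. Relative roughness ε/D = 0.000278/0.195 = 0.00143. Haaland: 1/√f = -1.8 log₁₀[(0.00143/3.7)^1.11 + 6.9/1.205e+04] = -1.8 log₁₀[0.000162 + 0.000573] = 5.641, so f = 0.03143.
Total minor-loss coefficient ΣK = 4·0.19 = 0.76.
ΔP = [f·L/D + ΣK]·(ρV²/2) = [0.03143·14.6/0.195 + 0.76]·(876·0.5277²/2) = [2.353 + 0.76]·122 = 379.7 Pa.
Head loss h_f = ΔP/(ρg) = 379.7/(876·9.81) = 0.0442 m.

h_f ≈ 0.0442 m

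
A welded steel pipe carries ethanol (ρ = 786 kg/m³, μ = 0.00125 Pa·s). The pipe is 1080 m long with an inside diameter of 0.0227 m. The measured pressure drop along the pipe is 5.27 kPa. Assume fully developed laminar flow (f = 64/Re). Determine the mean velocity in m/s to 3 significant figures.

V ≈ 0.0629 m/s

For laminar flow, f = 64/Re with Re = ρVD/μ, so Darcy-Weisbach reduces to ΔP = 32μLV/D². Solving for V: V = ΔP·D²/(32μL) = 5270·(0.0227)²/(32·0.00125·1080) = 0.06286 m/s.
Check: Re = ρVD/μ = 786·0.06286·0.0227/0.00125 = 897.3 < 2300, so the laminar assumption holds.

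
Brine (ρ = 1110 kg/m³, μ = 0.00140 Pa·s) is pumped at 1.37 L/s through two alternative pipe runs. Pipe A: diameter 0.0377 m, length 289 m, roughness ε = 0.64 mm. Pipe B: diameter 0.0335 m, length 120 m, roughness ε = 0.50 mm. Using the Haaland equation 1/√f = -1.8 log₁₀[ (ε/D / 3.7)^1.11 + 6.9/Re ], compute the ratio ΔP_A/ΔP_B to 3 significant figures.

ΔP_A/ΔP_B ≈ 1.40

Pipe A: V = Q/A = 0.00137/0.001116 = 1.227 m/s; Re = 3.668e+04; ε/D = 0.017; Haaland → f = 0.04693; ΔP_A = f(L/D)(ρV²/2) = 3.007e+05 Pa.
Pipe B: V = Q/A = 0.00137/0.0008814 = 1.554 m/s; Re = 4.128e+04; ε/D = 0.0149; Haaland → f = 0.04476; ΔP_B = f(L/D)(ρV²/2) = 2.15e+05 Pa.
ΔP_A/ΔP_B = 3.007e+05/2.15e+05 = 1.40.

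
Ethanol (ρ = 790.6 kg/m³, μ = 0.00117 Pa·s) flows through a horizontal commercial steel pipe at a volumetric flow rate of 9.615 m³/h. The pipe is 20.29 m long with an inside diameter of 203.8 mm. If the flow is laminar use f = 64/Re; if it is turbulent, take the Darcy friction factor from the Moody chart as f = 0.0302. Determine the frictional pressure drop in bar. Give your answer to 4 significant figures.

Q = 9.615 m³/h = 9.615/3600 = 0.002671 m³/s.
Cross-sectional area A = πD²/4 = π(0.2038)²/4 = 0.03262 m²; mean velocity V = Q/A = 0.002671/0.03262 = 0.08187 m/s.
Reynolds number Re = ρVD/μ = 790.6 · 0.08187 · 0.2038 / 0.00117 = 1.128e+04.
Re > 4000 → turbulent; use the Moody-chart value f = 0.0302.
Darcy-Weisbach: ΔP = f(L/D)(ρV²/2) = 0.0302·(20.29/0.2038)·(790.6·0.08187²/2) = 0.0302·99.56·2.65 = 7.967 Pa.
ΔP = 7.967 Pa = 7.967×10^-5 bar.

ΔP ≈ 7.967×10^-5 bar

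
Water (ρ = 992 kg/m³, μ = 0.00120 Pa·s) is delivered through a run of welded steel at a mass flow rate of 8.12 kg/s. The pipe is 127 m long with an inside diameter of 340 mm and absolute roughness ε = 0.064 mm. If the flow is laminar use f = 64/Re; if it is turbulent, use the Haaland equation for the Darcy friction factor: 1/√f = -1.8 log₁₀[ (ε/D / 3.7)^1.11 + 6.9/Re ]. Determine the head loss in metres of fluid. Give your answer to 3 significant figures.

A = πD²/4 = π(0.34)²/4 = 0.09079 m²; mean velocity V = ṁ/(ρA) = 8.12/(992 · 0.09079) = 0.09016 m/s.
Reynolds number Re = ρVD/μ = 992 · 0.09016 · 0.34 / 0.0012 = 2.534e+04.
Re > 4000 → turbulent. Relative roughness ε/D = 6.4e-05/0.34 = 0.000188. Haaland: 1/√f = -1.8 log₁₀[(0.000188/3.7)^1.11 + 6.9/2.534e+04] = -1.8 log₁₀[1.71e-05 + 0.000272] = 6.369, so f = 0.02465.
Darcy-Weisbach: ΔP = f(L/D)(ρV²/2) = 0.02465·(127/0.34)·(992·0.09016²/2) = 0.02465·373.5·4.032 = 37.12 Pa.
Head loss h_f = ΔP/(ρg) = 37.12/(992·9.81) = 0.00381 m.

h_f ≈ 0.00381 m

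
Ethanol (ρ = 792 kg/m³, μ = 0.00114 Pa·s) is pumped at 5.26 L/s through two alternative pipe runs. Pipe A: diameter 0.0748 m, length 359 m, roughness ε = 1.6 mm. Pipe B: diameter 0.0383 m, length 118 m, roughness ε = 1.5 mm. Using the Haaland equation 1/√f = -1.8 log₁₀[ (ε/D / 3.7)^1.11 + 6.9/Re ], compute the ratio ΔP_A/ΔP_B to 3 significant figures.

ΔP_A/ΔP_B ≈ 0.0841

Pipe A: V = Q/A = 0.00526/0.004394 = 1.197 m/s; Re = 6.22e+04; ε/D = 0.0214; Haaland → f = 0.0506; ΔP_A = f(L/D)(ρV²/2) = 1.378e+05 Pa.
Pipe B: V = Q/A = 0.00526/0.001152 = 4.566 m/s; Re = 1.215e+05; ε/D = 0.0392; Haaland → f = 0.06443; ΔP_B = f(L/D)(ρV²/2) = 1.638e+06 Pa.
ΔP_A/ΔP_B = 1.378e+05/1.638e+06 = 0.0841.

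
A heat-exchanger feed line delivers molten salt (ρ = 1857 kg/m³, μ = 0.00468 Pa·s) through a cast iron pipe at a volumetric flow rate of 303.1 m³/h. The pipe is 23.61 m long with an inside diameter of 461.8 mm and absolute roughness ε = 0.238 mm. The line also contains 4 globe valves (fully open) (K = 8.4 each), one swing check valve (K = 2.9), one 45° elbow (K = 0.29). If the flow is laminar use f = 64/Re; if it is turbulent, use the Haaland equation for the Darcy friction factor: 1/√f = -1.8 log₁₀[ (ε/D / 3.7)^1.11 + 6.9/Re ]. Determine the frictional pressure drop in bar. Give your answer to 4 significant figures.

ΔP ≈ 0.08875 bar

Q = 303.1 m³/h = 303.1/3600 = 0.08419 m³/s.
Cross-sectional area A = πD²/4 = π(0.4618)²/4 = 0.1675 m²; mean velocity V = Q/A = 0.08419/0.1675 = 0.5027 m/s.
Reynolds number Re = ρVD/μ = 1857 · 0.5027 · 0.4618 / 0.00468 = 9.211e+04.
Re > 4000 → turbulent. Relative roughness ε/D = 0.000238/0.4618 = 0.000515. Haaland: 1/√f = -1.8 log₁₀[(0.000515/3.7)^1.11 + 6.9/9.211e+04] = -1.8 log₁₀[5.25e-05 + 7.49e-05] = 7.011, so f = 0.02034.
Total minor-loss coefficient ΣK = 4·8.4 + 1·2.9 + 1·0.29 = 36.8.
ΔP = [f·L/D + ΣK]·(ρV²/2) = [0.02034·23.61/0.4618 + 36.8]·(1857·0.5027²/2) = [1.04 + 36.8]·234.6 = 8875 Pa.
ΔP = 8875 Pa = 0.08875 bar.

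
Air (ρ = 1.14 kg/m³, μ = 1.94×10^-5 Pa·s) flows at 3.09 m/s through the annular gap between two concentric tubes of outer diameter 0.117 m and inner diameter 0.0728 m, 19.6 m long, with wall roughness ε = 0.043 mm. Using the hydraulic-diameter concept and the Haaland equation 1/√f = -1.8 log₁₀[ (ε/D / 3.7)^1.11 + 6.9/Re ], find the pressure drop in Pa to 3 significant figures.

Hydraulic diameter D_h = 4A/P = D_o - D_i = 0.117 - 0.0728 = 0.0442 m.
Re = ρVD_h/μ = 1.14·3.09·0.0442/1.94e-05 = 8026.
ε/D_h = 4.3e-05/0.0442 = 0.000973; Haaland gives 1/√f = -1.8 log₁₀[0.000106+0.00086] = 5.427, so f = 0.03395.
ΔP = f(L/D_h)(ρV²/2) = 0.03395·19.6/0.0442·5.442 = 81.94 Pa.

ΔP ≈ 81.9 Pa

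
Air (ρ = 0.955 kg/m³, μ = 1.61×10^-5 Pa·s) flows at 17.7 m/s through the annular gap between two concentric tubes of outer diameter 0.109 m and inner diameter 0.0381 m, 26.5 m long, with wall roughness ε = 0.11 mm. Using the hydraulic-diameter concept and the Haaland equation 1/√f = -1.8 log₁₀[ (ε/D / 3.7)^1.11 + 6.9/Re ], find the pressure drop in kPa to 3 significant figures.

Hydraulic diameter D_h = 4A/P = D_o - D_i = 0.109 - 0.0381 = 0.0709 m.
Re = ρVD_h/μ = 0.955·17.7·0.0709/1.61e-05 = 7.444e+04.
ε/D_h = 0.00011/0.0709 = 0.00155; Haaland gives 1/√f = -1.8 log₁₀[0.000178+9.27e-05] = 6.421, so f = 0.02426.
ΔP = f(L/D_h)(ρV²/2) = 0.02426·26.5/0.0709·149.6 = 1356 Pa.
ΔP = 1.36 kPa.

ΔP ≈ 1.36 kPa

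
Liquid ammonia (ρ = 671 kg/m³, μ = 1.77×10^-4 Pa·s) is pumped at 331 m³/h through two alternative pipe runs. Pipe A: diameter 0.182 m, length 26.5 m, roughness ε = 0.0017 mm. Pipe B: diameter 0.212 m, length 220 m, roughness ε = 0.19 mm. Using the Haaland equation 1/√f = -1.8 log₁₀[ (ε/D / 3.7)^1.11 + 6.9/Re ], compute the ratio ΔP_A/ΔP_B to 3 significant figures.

Pipe A: V = Q/A = 0.09194/0.02602 = 3.534 m/s; Re = 2.438e+06; ε/D = 9.34e-06; Haaland → f = 0.01034; ΔP_A = f(L/D)(ρV²/2) = 6310 Pa.
Pipe B: V = Q/A = 0.09194/0.0353 = 2.605 m/s; Re = 2.093e+06; ε/D = 0.000896; Haaland → f = 0.0193; ΔP_B = f(L/D)(ρV²/2) = 4.559e+04 Pa.
ΔP_A/ΔP_B = 6310/4.559e+04 = 0.138.

ΔP_A/ΔP_B ≈ 0.138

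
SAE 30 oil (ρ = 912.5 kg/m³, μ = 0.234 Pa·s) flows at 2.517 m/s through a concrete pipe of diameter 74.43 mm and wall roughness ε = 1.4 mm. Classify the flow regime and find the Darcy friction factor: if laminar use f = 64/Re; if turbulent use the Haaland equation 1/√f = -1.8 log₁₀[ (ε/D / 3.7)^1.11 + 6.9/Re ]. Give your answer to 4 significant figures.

f ≈ 0.08761

Re = ρVD/μ = 912.5·2.517·0.07443/0.234 = 730.5.
Re < 2300 → laminar, so f = 64/Re = 0.08761 (roughness is irrelevant in laminar flow).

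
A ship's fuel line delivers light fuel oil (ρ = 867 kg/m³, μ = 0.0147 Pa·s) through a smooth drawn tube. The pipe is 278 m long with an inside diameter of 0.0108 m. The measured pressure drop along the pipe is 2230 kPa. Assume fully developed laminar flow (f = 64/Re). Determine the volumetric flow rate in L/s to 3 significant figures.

For laminar flow, f = 64/Re with Re = ρVD/μ, so Darcy-Weisbach reduces to ΔP = 32μLV/D². Solving for V: V = ΔP·D²/(32μL) = 2.23e+06·(0.0108)²/(32·0.0147·278) = 1.989 m/s.
Check: Re = ρVD/μ = 867·1.989·0.0108/0.0147 = 1267 < 2300, so the laminar assumption holds.
Q = V·A = 1.989·(π/4·0.0108²) = 0.0001822 m³/s = 0.182 L/s.

Q ≈ 0.182 L/s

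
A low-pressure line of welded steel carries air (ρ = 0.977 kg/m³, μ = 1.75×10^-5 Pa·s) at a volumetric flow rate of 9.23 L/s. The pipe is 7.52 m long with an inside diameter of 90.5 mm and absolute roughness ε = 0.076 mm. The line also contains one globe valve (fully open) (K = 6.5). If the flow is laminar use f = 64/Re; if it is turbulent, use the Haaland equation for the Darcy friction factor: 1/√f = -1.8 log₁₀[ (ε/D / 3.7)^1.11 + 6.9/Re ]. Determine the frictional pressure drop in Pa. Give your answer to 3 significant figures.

ΔP ≈ 9.44 Pa

Q = 9.23 L/s = 9.23/1000 = 0.00923 m³/s.
Cross-sectional area A = πD²/4 = π(0.0905)²/4 = 0.006433 m²; mean velocity V = Q/A = 0.00923/0.006433 = 1.435 m/s.
Reynolds number Re = ρVD/μ = 0.977 · 1.435 · 0.0905 / 1.75e-05 = 7250.
Re > 4000 → turbulent. Relative roughness ε/D = 7.6e-05/0.0905 = 0.00084. Haaland: 1/√f = -1.8 log₁₀[(0.00084/3.7)^1.11 + 6.9/7250] = -1.8 log₁₀[9.02e-05 + 0.000952] = 5.368, so f = 0.03471.
Total minor-loss coefficient ΣK = 1·6.5 = 6.5.
ΔP = [f·L/D + ΣK]·(ρV²/2) = [0.03471·7.52/0.0905 + 6.5]·(0.977·1.435²/2) = [2.884 + 6.5]·1.006 = 9.438 Pa.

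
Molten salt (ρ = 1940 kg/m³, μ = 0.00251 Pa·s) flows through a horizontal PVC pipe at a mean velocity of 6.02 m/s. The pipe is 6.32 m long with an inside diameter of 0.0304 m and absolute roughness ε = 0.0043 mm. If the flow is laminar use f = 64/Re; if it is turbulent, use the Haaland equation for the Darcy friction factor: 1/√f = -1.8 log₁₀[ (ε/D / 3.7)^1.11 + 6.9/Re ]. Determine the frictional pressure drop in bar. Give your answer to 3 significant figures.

Reynolds number Re = ρVD/μ = 1940 · 6.02 · 0.0304 / 0.00251 = 1.414e+05.
Re > 4000 → turbulent. Relative roughness ε/D = 4.3e-06/0.0304 = 0.000141. Haaland: 1/√f = -1.8 log₁₀[(0.000141/3.7)^1.11 + 6.9/1.414e+05] = -1.8 log₁₀[1.25e-05 + 4.88e-05] = 7.583, so f = 0.01739.
Darcy-Weisbach: ΔP = f(L/D)(ρV²/2) = 0.01739·(6.32/0.0304)·(1940·6.02²/2) = 0.01739·207.9·3.515e+04 = 1.271e+05 Pa.
ΔP = 1.271e+05 Pa = 1.27 bar.

ΔP ≈ 1.27 bar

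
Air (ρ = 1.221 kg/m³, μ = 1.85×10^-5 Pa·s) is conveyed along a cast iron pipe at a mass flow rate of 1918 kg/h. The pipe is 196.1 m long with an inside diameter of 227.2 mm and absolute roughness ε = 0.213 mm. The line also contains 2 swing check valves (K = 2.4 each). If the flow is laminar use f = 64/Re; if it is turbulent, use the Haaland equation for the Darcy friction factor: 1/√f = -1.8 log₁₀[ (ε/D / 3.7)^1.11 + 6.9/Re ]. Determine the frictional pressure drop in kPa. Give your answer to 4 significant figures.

ΔP ≈ 1.617 kPa

ṁ = 1918 kg/h = 1918/3600 = 0.5328 kg/s.
A = πD²/4 = π(0.2272)²/4 = 0.04054 m²; mean velocity V = ṁ/(ρA) = 0.5328/(1.221 · 0.04054) = 10.76 m/s.
Reynolds number Re = ρVD/μ = 1.221 · 10.76 · 0.2272 / 1.85e-05 = 1.614e+05.
Re > 4000 → turbulent. Relative roughness ε/D = 0.000213/0.2272 = 0.000938. Haaland: 1/√f = -1.8 log₁₀[(0.000938/3.7)^1.11 + 6.9/1.614e+05] = -1.8 log₁₀[0.000102 + 4.28e-05] = 6.911, so f = 0.02093.
Total minor-loss coefficient ΣK = 2·2.4 = 4.8.
ΔP = [f·L/D + ΣK]·(ρV²/2) = [0.02093·196.1/0.2272 + 4.8]·(1.221·10.76²/2) = [18.07 + 4.8]·70.72 = 1617 Pa.
ΔP = 1617 Pa = 1.617 kPa.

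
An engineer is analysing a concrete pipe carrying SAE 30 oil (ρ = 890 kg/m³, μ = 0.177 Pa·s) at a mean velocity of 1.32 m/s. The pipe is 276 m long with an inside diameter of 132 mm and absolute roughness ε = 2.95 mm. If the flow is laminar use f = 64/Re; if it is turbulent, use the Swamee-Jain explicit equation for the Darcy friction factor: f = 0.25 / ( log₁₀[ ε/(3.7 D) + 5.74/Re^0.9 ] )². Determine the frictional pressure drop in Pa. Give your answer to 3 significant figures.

Reynolds number Re = ρVD/μ = 890 · 1.32 · 0.132 / 0.177 = 876.1.
Re < 2300 → laminar flow, so f = 64/Re = 64/876.1 = 0.07305 (the turbulent correlation is not needed).
Darcy-Weisbach: ΔP = f(L/D)(ρV²/2) = 0.07305·(276/0.132)·(890·1.32²/2) = 0.07305·2091·775.4 = 1.184e+05 Pa.

ΔP ≈ 118000 Pa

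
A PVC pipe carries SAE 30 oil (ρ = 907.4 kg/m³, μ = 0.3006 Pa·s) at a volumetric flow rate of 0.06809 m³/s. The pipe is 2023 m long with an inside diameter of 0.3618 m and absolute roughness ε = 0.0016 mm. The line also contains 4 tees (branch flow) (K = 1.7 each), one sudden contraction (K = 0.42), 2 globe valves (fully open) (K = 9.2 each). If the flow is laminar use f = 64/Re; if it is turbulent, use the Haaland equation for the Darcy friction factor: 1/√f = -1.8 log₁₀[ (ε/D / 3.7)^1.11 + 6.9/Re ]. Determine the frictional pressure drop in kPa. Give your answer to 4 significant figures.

Cross-sectional area A = πD²/4 = π(0.3618)²/4 = 0.1028 m²; mean velocity V = Q/A = 0.06809/0.1028 = 0.6623 m/s.
Reynolds number Re = ρVD/μ = 907.4 · 0.6623 · 0.3618 / 0.301 = 723.3.
Re < 2300 → laminar flow, so f = 64/Re = 64/723.3 = 0.08848 (the turbulent correlation is not needed).
Total minor-loss coefficient ΣK = 4·1.7 + 1·0.42 + 2·9.2 = 25.6.
ΔP = [f·L/D + ΣK]·(ρV²/2) = [0.08848·2023/0.3618 + 25.6]·(907.4·0.6623²/2) = [494.7 + 25.6]·199 = 1.036e+05 Pa.
ΔP = 1.036e+05 Pa = 103.6 kPa.

ΔP ≈ 103.6 kPa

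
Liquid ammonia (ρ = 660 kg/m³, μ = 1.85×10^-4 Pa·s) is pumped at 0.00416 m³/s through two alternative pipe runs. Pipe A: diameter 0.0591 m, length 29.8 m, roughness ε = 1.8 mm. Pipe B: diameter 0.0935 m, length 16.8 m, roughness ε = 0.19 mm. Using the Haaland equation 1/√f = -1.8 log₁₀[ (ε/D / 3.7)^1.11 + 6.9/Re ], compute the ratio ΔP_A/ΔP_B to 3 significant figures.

Pipe A: V = Q/A = 0.00416/0.002743 = 1.516 m/s; Re = 3.197e+05; ε/D = 0.0305; Haaland → f = 0.05775; ΔP_A = f(L/D)(ρV²/2) = 2.21e+04 Pa.
Pipe B: V = Q/A = 0.00416/0.006866 = 0.6059 m/s; Re = 2.021e+05; ε/D = 0.00203; Haaland → f = 0.02434; ΔP_B = f(L/D)(ρV²/2) = 529.7 Pa.
ΔP_A/ΔP_B = 2.21e+04/529.7 = 41.7.

ΔP_A/ΔP_B ≈ 41.7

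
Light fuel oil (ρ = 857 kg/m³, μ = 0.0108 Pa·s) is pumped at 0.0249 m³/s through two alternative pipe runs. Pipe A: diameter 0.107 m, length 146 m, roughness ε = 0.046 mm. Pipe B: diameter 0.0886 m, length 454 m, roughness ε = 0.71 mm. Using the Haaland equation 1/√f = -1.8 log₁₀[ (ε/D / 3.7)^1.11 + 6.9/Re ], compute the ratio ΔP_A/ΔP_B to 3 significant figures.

Pipe A: V = Q/A = 0.0249/0.008992 = 2.769 m/s; Re = 2.351e+04; ε/D = 0.00043; Haaland → f = 0.02559; ΔP_A = f(L/D)(ρV²/2) = 1.147e+05 Pa.
Pipe B: V = Q/A = 0.0249/0.006165 = 4.039 m/s; Re = 2.839e+04; ε/D = 0.00801; Haaland → f = 0.03745; ΔP_B = f(L/D)(ρV²/2) = 1.341e+06 Pa.
ΔP_A/ΔP_B = 1.147e+05/1.341e+06 = 0.0855.

ΔP_A/ΔP_B ≈ 0.0855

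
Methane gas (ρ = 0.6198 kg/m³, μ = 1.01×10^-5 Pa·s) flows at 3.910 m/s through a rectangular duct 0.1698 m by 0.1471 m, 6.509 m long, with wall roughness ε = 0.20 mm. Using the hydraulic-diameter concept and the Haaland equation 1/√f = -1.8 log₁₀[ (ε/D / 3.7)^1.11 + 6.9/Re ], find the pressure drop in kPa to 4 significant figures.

Hydraulic diameter D_h = 4A/P = 4·(0.1698·0.1471)/(2·(0.1698+0.1471)) = 0.09991/0.6338 = 0.1576 m.
Re = ρVD_h/μ = 0.6198·3.91·0.1576/1.01e-05 = 3.782e+04.
ε/D_h = 0.0002/0.1576 = 0.00127; Haaland gives 1/√f = -1.8 log₁₀[0.000143+0.000182] = 6.279, so f = 0.02537.
ΔP = f(L/D_h)(ρV²/2) = 0.02537·6.509/0.1576·4.738 = 4.963 Pa.
ΔP = 0.004963 kPa.

ΔP ≈ 0.004963 kPa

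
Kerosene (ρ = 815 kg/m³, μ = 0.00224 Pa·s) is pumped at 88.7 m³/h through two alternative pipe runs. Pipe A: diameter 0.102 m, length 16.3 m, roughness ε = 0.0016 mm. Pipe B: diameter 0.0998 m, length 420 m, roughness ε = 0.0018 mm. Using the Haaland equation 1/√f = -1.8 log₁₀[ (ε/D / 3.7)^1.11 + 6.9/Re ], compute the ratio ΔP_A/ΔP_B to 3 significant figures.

Pipe A: V = Q/A = 0.02464/0.008171 = 3.015 m/s; Re = 1.119e+05; ε/D = 1.57e-05; Haaland → f = 0.01748; ΔP_A = f(L/D)(ρV²/2) = 1.035e+04 Pa.
Pipe B: V = Q/A = 0.02464/0.007823 = 3.15 m/s; Re = 1.144e+05; ε/D = 1.8e-05; Haaland → f = 0.01741; ΔP_B = f(L/D)(ρV²/2) = 2.962e+05 Pa.
ΔP_A/ΔP_B = 1.035e+04/2.962e+05 = 0.0349.

ΔP_A/ΔP_B ≈ 0.0349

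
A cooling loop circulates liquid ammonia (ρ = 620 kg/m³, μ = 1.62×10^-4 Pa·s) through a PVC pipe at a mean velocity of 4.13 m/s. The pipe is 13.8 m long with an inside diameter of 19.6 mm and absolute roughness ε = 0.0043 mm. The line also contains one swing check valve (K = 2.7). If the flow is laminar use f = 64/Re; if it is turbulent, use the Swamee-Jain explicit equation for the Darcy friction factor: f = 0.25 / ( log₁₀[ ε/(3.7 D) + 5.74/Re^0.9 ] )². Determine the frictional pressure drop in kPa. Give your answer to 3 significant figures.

Reynolds number Re = ρVD/μ = 620 · 4.13 · 0.0196 / 0.000162 = 3.098e+05.
Re > 4000 → turbulent. Relative roughness ε/D = 4.3e-06/0.0196 = 0.000219. Swamee-Jain: f = 0.25/(log₁₀[0.000219/3.7 + 5.74/3.098e+05^0.9])² = 0.25/(log₁₀[5.93e-05 + 6.56e-05])² = 0.25/(-3.903)² = 0.01641.
Total minor-loss coefficient ΣK = 1·2.7 = 2.7.
ΔP = [f·L/D + ΣK]·(ρV²/2) = [0.01641·13.8/0.0196 + 2.7]·(620·4.13²/2) = [11.55 + 2.7]·5288 = 7.536e+04 Pa.
ΔP = 7.536e+04 Pa = 75.4 kPa.

ΔP ≈ 75.4 kPa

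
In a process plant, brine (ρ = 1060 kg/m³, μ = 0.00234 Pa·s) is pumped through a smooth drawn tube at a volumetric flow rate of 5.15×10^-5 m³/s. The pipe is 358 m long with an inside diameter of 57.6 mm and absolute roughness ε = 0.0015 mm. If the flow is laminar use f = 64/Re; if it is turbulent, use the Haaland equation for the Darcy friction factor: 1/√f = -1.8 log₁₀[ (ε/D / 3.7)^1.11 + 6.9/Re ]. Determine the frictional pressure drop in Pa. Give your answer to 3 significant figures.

Cross-sectional area A = πD²/4 = π(0.0576)²/4 = 0.002606 m²; mean velocity V = Q/A = 5.15e-05/0.002606 = 0.01976 m/s.
Reynolds number Re = ρVD/μ = 1060 · 0.01976 · 0.0576 / 0.00234 = 515.7.
Re < 2300 → laminar flow, so f = 64/Re = 64/515.7 = 0.1241 (the turbulent correlation is not needed).
Darcy-Weisbach: ΔP = f(L/D)(ρV²/2) = 0.1241·(358/0.0576)·(1060·0.01976²/2) = 0.1241·6215·0.207 = 159.7 Pa.

ΔP ≈ 160 Pa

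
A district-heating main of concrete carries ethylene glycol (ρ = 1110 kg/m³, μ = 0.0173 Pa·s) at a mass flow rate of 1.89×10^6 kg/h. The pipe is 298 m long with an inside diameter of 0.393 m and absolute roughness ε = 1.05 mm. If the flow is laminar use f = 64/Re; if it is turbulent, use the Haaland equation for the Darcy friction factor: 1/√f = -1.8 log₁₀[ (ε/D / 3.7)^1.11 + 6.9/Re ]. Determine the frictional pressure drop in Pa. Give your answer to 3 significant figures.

ΔP ≈ 171000 Pa

ṁ = 1.89×10^6 kg/h = 1.89×10^6/3600 = 525 kg/s.
A = πD²/4 = π(0.393)²/4 = 0.1213 m²; mean velocity V = ṁ/(ρA) = 525/(1110 · 0.1213) = 3.899 m/s.
Reynolds number Re = ρVD/μ = 1110 · 3.899 · 0.393 / 0.0173 = 9.832e+04.
Re > 4000 → turbulent. Relative roughness ε/D = 0.00105/0.393 = 0.00267. Haaland: 1/√f = -1.8 log₁₀[(0.00267/3.7)^1.11 + 6.9/9.832e+04] = -1.8 log₁₀[0.000326 + 7.02e-05] = 6.124, so f = 0.02666.
Darcy-Weisbach: ΔP = f(L/D)(ρV²/2) = 0.02666·(298/0.393)·(1110·3.899²/2) = 0.02666·758.3·8438 = 1.706e+05 Pa.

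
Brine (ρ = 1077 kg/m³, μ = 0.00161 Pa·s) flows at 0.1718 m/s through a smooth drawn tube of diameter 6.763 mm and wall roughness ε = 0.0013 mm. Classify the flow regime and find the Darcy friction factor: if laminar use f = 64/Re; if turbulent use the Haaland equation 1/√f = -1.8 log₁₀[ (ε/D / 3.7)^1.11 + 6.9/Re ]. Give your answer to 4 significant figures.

f ≈ 0.08234

Re = ρVD/μ = 1077·0.1718·0.006763/0.00161 = 777.2.
Re < 2300 → laminar, so f = 64/Re = 0.08234 (roughness is irrelevant in laminar flow).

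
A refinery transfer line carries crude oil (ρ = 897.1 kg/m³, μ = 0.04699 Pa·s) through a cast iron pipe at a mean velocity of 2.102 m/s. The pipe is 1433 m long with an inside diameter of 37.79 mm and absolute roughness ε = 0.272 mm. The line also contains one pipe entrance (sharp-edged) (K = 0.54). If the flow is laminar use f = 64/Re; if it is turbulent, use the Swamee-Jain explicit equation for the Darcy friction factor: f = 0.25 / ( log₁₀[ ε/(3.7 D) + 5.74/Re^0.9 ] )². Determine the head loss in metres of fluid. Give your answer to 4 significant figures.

Reynolds number Re = ρVD/μ = 897.1 · 2.102 · 0.03779 / 0.047 = 1517.
Re < 2300 → laminar flow, so f = 64/Re = 64/1517 = 0.0422 (the turbulent correlation is not needed).
Total minor-loss coefficient ΣK = 1·0.54 = 0.54.
ΔP = [f·L/D + ΣK]·(ρV²/2) = [0.0422·1433/0.03779 + 0.54]·(897.1·2.102²/2) = [1600 + 0.54]·1982 = 3.173e+06 Pa.
Head loss h_f = ΔP/(ρg) = 3.173e+06/(897.1·9.81) = 360.5 m.

h_f ≈ 360.5 m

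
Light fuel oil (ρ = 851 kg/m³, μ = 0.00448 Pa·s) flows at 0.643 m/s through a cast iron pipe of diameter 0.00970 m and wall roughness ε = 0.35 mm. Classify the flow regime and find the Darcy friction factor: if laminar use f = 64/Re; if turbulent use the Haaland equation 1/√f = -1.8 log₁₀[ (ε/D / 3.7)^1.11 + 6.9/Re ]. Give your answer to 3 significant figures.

Re = ρVD/μ = 851·0.643·0.0097/0.00448 = 1185.
Re < 2300 → laminar, so f = 64/Re = 0.05402 (roughness is irrelevant in laminar flow).

f ≈ 0.0540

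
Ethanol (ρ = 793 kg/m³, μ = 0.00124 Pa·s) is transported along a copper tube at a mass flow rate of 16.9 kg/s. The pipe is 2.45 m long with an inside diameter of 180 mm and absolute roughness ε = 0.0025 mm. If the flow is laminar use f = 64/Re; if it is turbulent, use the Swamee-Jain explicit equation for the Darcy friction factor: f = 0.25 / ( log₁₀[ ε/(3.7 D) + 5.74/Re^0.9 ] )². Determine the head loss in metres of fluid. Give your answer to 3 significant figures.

h_f ≈ 0.00880 m

A = πD²/4 = π(0.18)²/4 = 0.02545 m²; mean velocity V = ṁ/(ρA) = 16.9/(793 · 0.02545) = 0.8375 m/s.
Reynolds number Re = ρVD/μ = 793 · 0.8375 · 0.18 / 0.00124 = 9.641e+04.
Re > 4000 → turbulent. Relative roughness ε/D = 2.5e-06/0.18 = 1.39e-05. Swamee-Jain: f = 0.25/(log₁₀[1.39e-05/3.7 + 5.74/9.641e+04^0.9])² = 0.25/(log₁₀[3.75e-06 + 0.000188])² = 0.25/(-3.718)² = 0.01808.
Darcy-Weisbach: ΔP = f(L/D)(ρV²/2) = 0.01808·(2.45/0.18)·(793·0.8375²/2) = 0.01808·13.61·278.1 = 68.45 Pa.
Head loss h_f = ΔP/(ρg) = 68.45/(793·9.81) = 0.00880 m.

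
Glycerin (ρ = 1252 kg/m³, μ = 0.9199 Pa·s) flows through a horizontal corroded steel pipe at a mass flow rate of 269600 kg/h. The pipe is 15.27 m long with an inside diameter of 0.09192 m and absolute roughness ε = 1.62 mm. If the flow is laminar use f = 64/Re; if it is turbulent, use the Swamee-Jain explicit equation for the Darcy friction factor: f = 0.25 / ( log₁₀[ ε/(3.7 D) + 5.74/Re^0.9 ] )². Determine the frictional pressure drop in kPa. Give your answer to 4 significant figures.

ΔP ≈ 479.5 kPa

ṁ = 269600 kg/h = 269600/3600 = 74.89 kg/s.
A = πD²/4 = π(0.09192)²/4 = 0.006636 m²; mean velocity V = ṁ/(ρA) = 74.89/(1252 · 0.006636) = 9.014 m/s.
Reynolds number Re = ρVD/μ = 1252 · 9.014 · 0.09192 / 0.92 = 1128.
Re < 2300 → laminar flow, so f = 64/Re = 64/1128 = 0.05675 (the turbulent correlation is not needed).
Darcy-Weisbach: ΔP = f(L/D)(ρV²/2) = 0.05675·(15.27/0.09192)·(1252·9.014²/2) = 0.05675·166.1·5.086e+04 = 4.795e+05 Pa.
ΔP = 4.795e+05 Pa = 479.5 kPa.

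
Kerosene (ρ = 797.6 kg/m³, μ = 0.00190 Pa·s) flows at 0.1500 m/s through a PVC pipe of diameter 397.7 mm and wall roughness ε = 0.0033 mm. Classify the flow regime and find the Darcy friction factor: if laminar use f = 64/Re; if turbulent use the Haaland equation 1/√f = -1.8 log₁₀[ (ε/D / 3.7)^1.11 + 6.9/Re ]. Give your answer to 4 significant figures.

Re = ρVD/μ = 797.6·0.15·0.3977/0.0019 = 2.504e+04.
Re > 4000 → turbulent. ε/D = 3.3e-06/0.3977 = 8.3e-06; Haaland: 1/√f = -1.8 log₁₀[5.36e-07 + 0.000276] = 6.406, so f = 0.02437.

f ≈ 0.02437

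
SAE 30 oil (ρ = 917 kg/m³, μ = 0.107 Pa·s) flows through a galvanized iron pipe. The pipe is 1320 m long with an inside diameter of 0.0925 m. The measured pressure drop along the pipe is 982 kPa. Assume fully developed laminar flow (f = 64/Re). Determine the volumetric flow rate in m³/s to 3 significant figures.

Q ≈ 0.0125 m³/s

For laminar flow, f = 64/Re with Re = ρVD/μ, so Darcy-Weisbach reduces to ΔP = 32μLV/D². Solving for V: V = ΔP·D²/(32μL) = 9.82e+05·(0.0925)²/(32·0.107·1320) = 1.859 m/s.
Check: Re = ρVD/μ = 917·1.859·0.0925/0.107 = 1474 < 2300, so the laminar assumption holds.
Q = V·A = 1.859·(π/4·0.0925²) = 0.01249 m³/s = 0.0125 m³/s.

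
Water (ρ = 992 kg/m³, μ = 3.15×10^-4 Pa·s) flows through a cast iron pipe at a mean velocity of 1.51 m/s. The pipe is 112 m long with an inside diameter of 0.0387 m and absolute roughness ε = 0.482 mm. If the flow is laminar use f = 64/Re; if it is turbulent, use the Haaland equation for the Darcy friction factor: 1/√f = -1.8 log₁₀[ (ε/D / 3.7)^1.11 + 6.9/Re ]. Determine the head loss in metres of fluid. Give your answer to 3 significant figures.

Reynolds number Re = ρVD/μ = 992 · 1.51 · 0.0387 / 0.000315 = 1.84e+05.
Re > 4000 → turbulent. Relative roughness ε/D = 0.000482/0.0387 = 0.0125. Haaland: 1/√f = -1.8 log₁₀[(0.0125/3.7)^1.11 + 6.9/1.84e+05] = -1.8 log₁₀[0.0018 + 3.75e-05] = 4.925, so f = 0.04123.
Darcy-Weisbach: ΔP = f(L/D)(ρV²/2) = 0.04123·(112/0.0387)·(992·1.51²/2) = 0.04123·2894·1131 = 1.35e+05 Pa.
Head loss h_f = ΔP/(ρg) = 1.35e+05/(992·9.81) = 13.9 m.

h_f ≈ 13.9 m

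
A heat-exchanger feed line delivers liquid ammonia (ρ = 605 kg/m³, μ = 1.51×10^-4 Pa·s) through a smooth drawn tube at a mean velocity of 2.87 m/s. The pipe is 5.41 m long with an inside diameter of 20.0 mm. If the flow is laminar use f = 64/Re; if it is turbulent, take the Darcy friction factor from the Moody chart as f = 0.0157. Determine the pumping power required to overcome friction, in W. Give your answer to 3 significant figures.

P ≈ 9.54 W

Reynolds number Re = ρVD/μ = 605 · 2.87 · 0.02 / 0.000151 = 2.3e+05.
Re > 4000 → turbulent; use the Moody-chart value f = 0.0157.
Darcy-Weisbach: ΔP = f(L/D)(ρV²/2) = 0.0157·(5.41/0.02)·(605·2.87²/2) = 0.0157·270.5·2492 = 1.058e+04 Pa.
Q = V·A = 2.87·0.0003142 = 0.0009016 m³/s.
Pumping power P = QΔP = 0.0009016·1.058e+04 = 9.541 W = 9.54 W.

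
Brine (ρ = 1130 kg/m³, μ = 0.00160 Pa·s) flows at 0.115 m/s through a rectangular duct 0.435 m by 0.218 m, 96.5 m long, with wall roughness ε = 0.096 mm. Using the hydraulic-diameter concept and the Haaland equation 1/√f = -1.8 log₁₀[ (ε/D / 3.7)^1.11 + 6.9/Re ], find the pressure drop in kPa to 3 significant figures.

Hydraulic diameter D_h = 4A/P = 4·(0.435·0.218)/(2·(0.435+0.218)) = 0.3793/1.306 = 0.2904 m.
Re = ρVD_h/μ = 1130·0.115·0.2904/0.0016 = 2.359e+04.
ε/D_h = 9.6e-05/0.2904 = 0.000331; Haaland gives 1/√f = -1.8 log₁₀[3.2e-05+0.000293] = 6.28, so f = 0.02536.
ΔP = f(L/D_h)(ρV²/2) = 0.02536·96.5/0.2904·7.472 = 62.95 Pa.
ΔP = 0.0630 kPa.

ΔP ≈ 0.0630 kPa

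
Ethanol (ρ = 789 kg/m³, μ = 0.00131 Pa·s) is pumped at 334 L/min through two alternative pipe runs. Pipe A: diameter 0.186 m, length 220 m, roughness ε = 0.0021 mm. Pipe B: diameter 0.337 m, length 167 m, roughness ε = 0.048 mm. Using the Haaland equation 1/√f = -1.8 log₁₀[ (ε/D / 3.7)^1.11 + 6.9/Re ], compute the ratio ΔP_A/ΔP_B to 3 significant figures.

Pipe A: V = Q/A = 0.005567/0.02717 = 0.2049 m/s; Re = 2.295e+04; ε/D = 1.13e-05; Haaland → f = 0.0249; ΔP_A = f(L/D)(ρV²/2) = 487.6 Pa.
Pipe B: V = Q/A = 0.005567/0.0892 = 0.06241 m/s; Re = 1.267e+04; ε/D = 0.000142; Haaland → f = 0.02915; ΔP_B = f(L/D)(ρV²/2) = 22.2 Pa.
ΔP_A/ΔP_B = 487.6/22.2 = 22.0.

ΔP_A/ΔP_B ≈ 22.0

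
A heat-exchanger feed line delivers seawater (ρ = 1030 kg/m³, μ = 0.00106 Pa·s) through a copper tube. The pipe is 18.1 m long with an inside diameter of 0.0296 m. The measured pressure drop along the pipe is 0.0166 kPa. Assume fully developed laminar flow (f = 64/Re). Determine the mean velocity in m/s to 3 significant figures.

For laminar flow, f = 64/Re with Re = ρVD/μ, so Darcy-Weisbach reduces to ΔP = 32μLV/D². Solving for V: V = ΔP·D²/(32μL) = 16.6·(0.0296)²/(32·0.00106·18.1) = 0.02369 m/s.
Check: Re = ρVD/μ = 1030·0.02369·0.0296/0.00106 = 681.4 < 2300, so the laminar assumption holds.

V ≈ 0.0237 m/s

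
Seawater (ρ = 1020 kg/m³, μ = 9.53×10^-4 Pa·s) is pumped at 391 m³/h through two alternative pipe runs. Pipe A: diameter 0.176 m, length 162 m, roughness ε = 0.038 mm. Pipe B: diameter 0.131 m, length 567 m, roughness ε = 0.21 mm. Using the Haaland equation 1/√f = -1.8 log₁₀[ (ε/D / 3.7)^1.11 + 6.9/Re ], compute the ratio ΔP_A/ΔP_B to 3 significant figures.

Pipe A: V = Q/A = 0.1086/0.02433 = 4.464 m/s; Re = 8.41e+05; ε/D = 0.000216; Haaland → f = 0.01491; ΔP_A = f(L/D)(ρV²/2) = 1.395e+05 Pa.
Pipe B: V = Q/A = 0.1086/0.01348 = 8.058 m/s; Re = 1.13e+06; ε/D = 0.0016; Haaland → f = 0.02231; ΔP_B = f(L/D)(ρV²/2) = 3.198e+06 Pa.
ΔP_A/ΔP_B = 1.395e+05/3.198e+06 = 0.0436.

ΔP_A/ΔP_B ≈ 0.0436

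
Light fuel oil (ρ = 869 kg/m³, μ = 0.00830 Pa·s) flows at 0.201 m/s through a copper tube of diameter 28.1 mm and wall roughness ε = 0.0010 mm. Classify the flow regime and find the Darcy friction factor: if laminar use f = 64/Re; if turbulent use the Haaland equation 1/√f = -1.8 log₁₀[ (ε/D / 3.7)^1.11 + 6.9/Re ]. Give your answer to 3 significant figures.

Re = ρVD/μ = 869·0.201·0.0281/0.0083 = 591.3.
Re < 2300 → laminar, so f = 64/Re = 0.1082 (roughness is irrelevant in laminar flow).

f ≈ 0.108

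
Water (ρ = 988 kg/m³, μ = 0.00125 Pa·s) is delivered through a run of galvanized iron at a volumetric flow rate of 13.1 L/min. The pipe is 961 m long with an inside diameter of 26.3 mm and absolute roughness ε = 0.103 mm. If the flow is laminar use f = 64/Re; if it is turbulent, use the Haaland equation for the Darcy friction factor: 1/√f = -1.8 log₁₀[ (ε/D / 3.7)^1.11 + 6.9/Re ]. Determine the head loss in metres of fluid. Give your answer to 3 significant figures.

Q = 13.1 L/min = 13.1/60000 = 0.0002183 m³/s.
Cross-sectional area A = πD²/4 = π(0.0263)²/4 = 0.0005433 m²; mean velocity V = Q/A = 0.0002183/0.0005433 = 0.4019 m/s.
Reynolds number Re = ρVD/μ = 988 · 0.4019 · 0.0263 / 0.00125 = 8355.
Re > 4000 → turbulent. Relative roughness ε/D = 0.000103/0.0263 = 0.00392. Haaland: 1/√f = -1.8 log₁₀[(0.00392/3.7)^1.11 + 6.9/8355] = -1.8 log₁₀[0.000498 + 0.000826] = 5.181, so f = 0.03726.
Darcy-Weisbach: ΔP = f(L/D)(ρV²/2) = 0.03726·(961/0.0263)·(988·0.4019²/2) = 0.03726·3.654e+04·79.79 = 1.086e+05 Pa.
Head loss h_f = ΔP/(ρg) = 1.086e+05/(988·9.81) = 11.2 m.

h_f ≈ 11.2 m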